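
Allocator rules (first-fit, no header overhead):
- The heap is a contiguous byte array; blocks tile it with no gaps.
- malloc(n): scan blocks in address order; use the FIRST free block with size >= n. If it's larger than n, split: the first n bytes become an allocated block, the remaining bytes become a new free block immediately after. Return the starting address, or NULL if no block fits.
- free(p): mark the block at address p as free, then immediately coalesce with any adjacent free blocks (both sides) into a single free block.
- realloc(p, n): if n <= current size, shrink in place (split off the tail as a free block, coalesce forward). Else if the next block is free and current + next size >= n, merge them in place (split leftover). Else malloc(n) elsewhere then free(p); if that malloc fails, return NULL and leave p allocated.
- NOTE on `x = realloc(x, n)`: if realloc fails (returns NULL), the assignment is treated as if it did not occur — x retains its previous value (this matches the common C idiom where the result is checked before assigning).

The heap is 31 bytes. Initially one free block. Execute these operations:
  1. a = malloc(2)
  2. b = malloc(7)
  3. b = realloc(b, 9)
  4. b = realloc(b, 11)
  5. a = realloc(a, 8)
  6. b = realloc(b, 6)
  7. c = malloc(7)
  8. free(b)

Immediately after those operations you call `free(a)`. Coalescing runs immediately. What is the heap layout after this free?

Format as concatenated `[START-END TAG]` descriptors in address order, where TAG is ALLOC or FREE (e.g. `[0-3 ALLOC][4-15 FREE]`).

Answer: [0-20 FREE][21-27 ALLOC][28-30 FREE]

Derivation:
Op 1: a = malloc(2) -> a = 0; heap: [0-1 ALLOC][2-30 FREE]
Op 2: b = malloc(7) -> b = 2; heap: [0-1 ALLOC][2-8 ALLOC][9-30 FREE]
Op 3: b = realloc(b, 9) -> b = 2; heap: [0-1 ALLOC][2-10 ALLOC][11-30 FREE]
Op 4: b = realloc(b, 11) -> b = 2; heap: [0-1 ALLOC][2-12 ALLOC][13-30 FREE]
Op 5: a = realloc(a, 8) -> a = 13; heap: [0-1 FREE][2-12 ALLOC][13-20 ALLOC][21-30 FREE]
Op 6: b = realloc(b, 6) -> b = 2; heap: [0-1 FREE][2-7 ALLOC][8-12 FREE][13-20 ALLOC][21-30 FREE]
Op 7: c = malloc(7) -> c = 21; heap: [0-1 FREE][2-7 ALLOC][8-12 FREE][13-20 ALLOC][21-27 ALLOC][28-30 FREE]
Op 8: free(b) -> (freed b); heap: [0-12 FREE][13-20 ALLOC][21-27 ALLOC][28-30 FREE]
free(a): a = 13 -> block [13-20 ALLOC]; mark free, coalesce with adjacent free neighbors -> [0-20 FREE][21-27 ALLOC][28-30 FREE]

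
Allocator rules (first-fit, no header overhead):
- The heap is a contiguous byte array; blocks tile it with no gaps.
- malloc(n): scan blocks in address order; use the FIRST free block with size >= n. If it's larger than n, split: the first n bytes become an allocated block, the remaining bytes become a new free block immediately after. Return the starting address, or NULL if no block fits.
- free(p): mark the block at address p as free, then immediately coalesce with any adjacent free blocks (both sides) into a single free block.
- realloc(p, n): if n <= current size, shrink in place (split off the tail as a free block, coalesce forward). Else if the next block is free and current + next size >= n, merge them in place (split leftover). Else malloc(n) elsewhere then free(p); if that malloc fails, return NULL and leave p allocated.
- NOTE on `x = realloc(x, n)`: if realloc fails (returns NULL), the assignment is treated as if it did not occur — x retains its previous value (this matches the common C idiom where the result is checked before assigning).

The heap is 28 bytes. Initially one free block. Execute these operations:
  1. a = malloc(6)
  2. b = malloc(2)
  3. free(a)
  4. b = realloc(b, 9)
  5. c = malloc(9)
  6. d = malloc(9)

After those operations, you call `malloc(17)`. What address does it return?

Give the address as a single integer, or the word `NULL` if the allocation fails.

Op 1: a = malloc(6) -> a = 0; heap: [0-5 ALLOC][6-27 FREE]
Op 2: b = malloc(2) -> b = 6; heap: [0-5 ALLOC][6-7 ALLOC][8-27 FREE]
Op 3: free(a) -> (freed a); heap: [0-5 FREE][6-7 ALLOC][8-27 FREE]
Op 4: b = realloc(b, 9) -> b = 6; heap: [0-5 FREE][6-14 ALLOC][15-27 FREE]
Op 5: c = malloc(9) -> c = 15; heap: [0-5 FREE][6-14 ALLOC][15-23 ALLOC][24-27 FREE]
Op 6: d = malloc(9) -> d = NULL; heap: [0-5 FREE][6-14 ALLOC][15-23 ALLOC][24-27 FREE]
malloc(17): first-fit scan over [0-5 FREE][6-14 ALLOC][15-23 ALLOC][24-27 FREE] -> NULL

Answer: NULL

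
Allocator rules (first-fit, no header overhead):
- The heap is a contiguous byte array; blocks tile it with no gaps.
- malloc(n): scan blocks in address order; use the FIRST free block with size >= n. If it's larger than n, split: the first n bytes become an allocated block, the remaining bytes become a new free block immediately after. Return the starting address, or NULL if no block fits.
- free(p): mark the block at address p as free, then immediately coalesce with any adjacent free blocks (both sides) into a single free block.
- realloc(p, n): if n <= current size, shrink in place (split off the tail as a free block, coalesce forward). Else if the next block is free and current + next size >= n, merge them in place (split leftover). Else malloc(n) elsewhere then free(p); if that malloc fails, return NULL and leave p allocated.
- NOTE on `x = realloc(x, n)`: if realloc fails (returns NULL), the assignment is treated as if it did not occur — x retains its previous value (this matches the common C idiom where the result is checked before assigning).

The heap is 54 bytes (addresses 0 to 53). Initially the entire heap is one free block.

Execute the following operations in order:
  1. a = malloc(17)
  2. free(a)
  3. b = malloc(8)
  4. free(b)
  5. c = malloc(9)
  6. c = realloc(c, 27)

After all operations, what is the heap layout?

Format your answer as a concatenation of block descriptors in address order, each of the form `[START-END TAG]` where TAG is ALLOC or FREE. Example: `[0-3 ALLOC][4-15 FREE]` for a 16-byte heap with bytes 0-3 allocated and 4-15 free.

Op 1: a = malloc(17) -> a = 0; heap: [0-16 ALLOC][17-53 FREE]
Op 2: free(a) -> (freed a); heap: [0-53 FREE]
Op 3: b = malloc(8) -> b = 0; heap: [0-7 ALLOC][8-53 FREE]
Op 4: free(b) -> (freed b); heap: [0-53 FREE]
Op 5: c = malloc(9) -> c = 0; heap: [0-8 ALLOC][9-53 FREE]
Op 6: c = realloc(c, 27) -> c = 0; heap: [0-26 ALLOC][27-53 FREE]

Answer: [0-26 ALLOC][27-53 FREE]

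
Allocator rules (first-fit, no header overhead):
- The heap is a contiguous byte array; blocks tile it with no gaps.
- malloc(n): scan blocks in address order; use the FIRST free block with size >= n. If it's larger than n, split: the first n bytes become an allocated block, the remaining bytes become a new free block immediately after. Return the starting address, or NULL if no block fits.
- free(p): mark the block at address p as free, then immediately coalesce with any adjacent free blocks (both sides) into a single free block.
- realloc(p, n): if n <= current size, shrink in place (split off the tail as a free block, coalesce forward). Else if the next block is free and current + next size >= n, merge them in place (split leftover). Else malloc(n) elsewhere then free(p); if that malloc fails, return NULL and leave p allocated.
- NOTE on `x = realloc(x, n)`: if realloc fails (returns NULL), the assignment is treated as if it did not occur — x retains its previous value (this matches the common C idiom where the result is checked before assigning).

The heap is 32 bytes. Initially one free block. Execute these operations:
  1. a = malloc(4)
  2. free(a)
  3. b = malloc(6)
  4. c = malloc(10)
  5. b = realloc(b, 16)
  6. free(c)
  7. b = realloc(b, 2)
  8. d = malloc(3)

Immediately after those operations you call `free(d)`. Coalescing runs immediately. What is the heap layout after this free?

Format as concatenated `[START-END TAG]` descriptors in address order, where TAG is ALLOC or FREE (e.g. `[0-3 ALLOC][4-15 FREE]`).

Answer: [0-15 FREE][16-17 ALLOC][18-31 FREE]

Derivation:
Op 1: a = malloc(4) -> a = 0; heap: [0-3 ALLOC][4-31 FREE]
Op 2: free(a) -> (freed a); heap: [0-31 FREE]
Op 3: b = malloc(6) -> b = 0; heap: [0-5 ALLOC][6-31 FREE]
Op 4: c = malloc(10) -> c = 6; heap: [0-5 ALLOC][6-15 ALLOC][16-31 FREE]
Op 5: b = realloc(b, 16) -> b = 16; heap: [0-5 FREE][6-15 ALLOC][16-31 ALLOC]
Op 6: free(c) -> (freed c); heap: [0-15 FREE][16-31 ALLOC]
Op 7: b = realloc(b, 2) -> b = 16; heap: [0-15 FREE][16-17 ALLOC][18-31 FREE]
Op 8: d = malloc(3) -> d = 0; heap: [0-2 ALLOC][3-15 FREE][16-17 ALLOC][18-31 FREE]
free(d): d = 0 -> block [0-2 ALLOC]; mark free, coalesce with adjacent free neighbors -> [0-15 FREE][16-17 ALLOC][18-31 FREE]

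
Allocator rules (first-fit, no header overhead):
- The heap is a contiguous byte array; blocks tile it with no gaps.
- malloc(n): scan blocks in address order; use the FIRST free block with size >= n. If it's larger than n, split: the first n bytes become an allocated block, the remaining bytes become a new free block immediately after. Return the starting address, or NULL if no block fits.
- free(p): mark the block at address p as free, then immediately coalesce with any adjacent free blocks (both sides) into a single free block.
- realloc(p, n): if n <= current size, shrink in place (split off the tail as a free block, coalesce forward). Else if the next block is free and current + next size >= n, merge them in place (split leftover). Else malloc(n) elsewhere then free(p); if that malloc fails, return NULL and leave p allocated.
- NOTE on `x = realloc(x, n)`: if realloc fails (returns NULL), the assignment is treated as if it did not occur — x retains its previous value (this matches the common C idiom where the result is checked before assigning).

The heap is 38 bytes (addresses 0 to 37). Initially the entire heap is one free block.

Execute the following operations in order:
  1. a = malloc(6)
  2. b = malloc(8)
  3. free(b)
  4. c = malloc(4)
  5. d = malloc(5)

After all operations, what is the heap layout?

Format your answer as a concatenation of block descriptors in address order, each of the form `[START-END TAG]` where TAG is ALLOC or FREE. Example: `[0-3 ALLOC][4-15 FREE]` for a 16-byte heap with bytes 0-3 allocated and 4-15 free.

Answer: [0-5 ALLOC][6-9 ALLOC][10-14 ALLOC][15-37 FREE]

Derivation:
Op 1: a = malloc(6) -> a = 0; heap: [0-5 ALLOC][6-37 FREE]
Op 2: b = malloc(8) -> b = 6; heap: [0-5 ALLOC][6-13 ALLOC][14-37 FREE]
Op 3: free(b) -> (freed b); heap: [0-5 ALLOC][6-37 FREE]
Op 4: c = malloc(4) -> c = 6; heap: [0-5 ALLOC][6-9 ALLOC][10-37 FREE]
Op 5: d = malloc(5) -> d = 10; heap: [0-5 ALLOC][6-9 ALLOC][10-14 ALLOC][15-37 FREE]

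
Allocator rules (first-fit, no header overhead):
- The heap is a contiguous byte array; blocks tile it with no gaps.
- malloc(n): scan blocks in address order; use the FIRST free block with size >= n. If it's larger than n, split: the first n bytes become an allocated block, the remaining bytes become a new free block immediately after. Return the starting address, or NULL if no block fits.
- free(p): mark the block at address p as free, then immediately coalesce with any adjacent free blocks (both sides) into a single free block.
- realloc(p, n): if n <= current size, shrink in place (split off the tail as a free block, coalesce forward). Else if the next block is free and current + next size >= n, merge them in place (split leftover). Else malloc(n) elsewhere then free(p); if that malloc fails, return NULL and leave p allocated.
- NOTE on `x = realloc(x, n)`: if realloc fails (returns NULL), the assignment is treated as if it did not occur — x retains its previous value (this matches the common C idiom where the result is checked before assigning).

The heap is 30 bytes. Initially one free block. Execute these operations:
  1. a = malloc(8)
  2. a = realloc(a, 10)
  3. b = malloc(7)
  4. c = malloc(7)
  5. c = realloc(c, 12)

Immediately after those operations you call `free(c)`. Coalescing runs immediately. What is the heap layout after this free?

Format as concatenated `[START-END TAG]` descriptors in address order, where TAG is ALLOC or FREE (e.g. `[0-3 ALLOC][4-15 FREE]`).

Op 1: a = malloc(8) -> a = 0; heap: [0-7 ALLOC][8-29 FREE]
Op 2: a = realloc(a, 10) -> a = 0; heap: [0-9 ALLOC][10-29 FREE]
Op 3: b = malloc(7) -> b = 10; heap: [0-9 ALLOC][10-16 ALLOC][17-29 FREE]
Op 4: c = malloc(7) -> c = 17; heap: [0-9 ALLOC][10-16 ALLOC][17-23 ALLOC][24-29 FREE]
Op 5: c = realloc(c, 12) -> c = 17; heap: [0-9 ALLOC][10-16 ALLOC][17-28 ALLOC][29-29 FREE]
free(c): c = 17 -> block [17-28 ALLOC]; mark free, coalesce with adjacent free neighbors -> [0-9 ALLOC][10-16 ALLOC][17-29 FREE]

Answer: [0-9 ALLOC][10-16 ALLOC][17-29 FREE]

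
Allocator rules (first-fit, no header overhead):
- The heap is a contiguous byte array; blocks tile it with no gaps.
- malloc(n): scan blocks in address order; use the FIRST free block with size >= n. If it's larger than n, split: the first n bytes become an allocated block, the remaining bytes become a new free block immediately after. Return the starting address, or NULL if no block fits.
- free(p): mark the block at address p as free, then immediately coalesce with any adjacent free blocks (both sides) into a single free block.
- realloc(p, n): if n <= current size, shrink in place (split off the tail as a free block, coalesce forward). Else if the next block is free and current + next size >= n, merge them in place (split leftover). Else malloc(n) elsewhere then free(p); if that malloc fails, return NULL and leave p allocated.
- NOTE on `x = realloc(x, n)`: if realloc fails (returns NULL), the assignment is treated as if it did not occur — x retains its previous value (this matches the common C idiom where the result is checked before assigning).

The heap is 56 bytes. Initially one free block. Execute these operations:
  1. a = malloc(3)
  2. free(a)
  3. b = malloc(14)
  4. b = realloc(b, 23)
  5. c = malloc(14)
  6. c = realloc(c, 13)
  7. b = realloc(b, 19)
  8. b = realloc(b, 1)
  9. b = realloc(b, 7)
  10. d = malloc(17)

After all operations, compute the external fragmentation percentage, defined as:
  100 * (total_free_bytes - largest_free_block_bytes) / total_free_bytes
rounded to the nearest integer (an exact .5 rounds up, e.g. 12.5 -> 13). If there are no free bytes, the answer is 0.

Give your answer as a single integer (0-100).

Answer: 16

Derivation:
Op 1: a = malloc(3) -> a = 0; heap: [0-2 ALLOC][3-55 FREE]
Op 2: free(a) -> (freed a); heap: [0-55 FREE]
Op 3: b = malloc(14) -> b = 0; heap: [0-13 ALLOC][14-55 FREE]
Op 4: b = realloc(b, 23) -> b = 0; heap: [0-22 ALLOC][23-55 FREE]
Op 5: c = malloc(14) -> c = 23; heap: [0-22 ALLOC][23-36 ALLOC][37-55 FREE]
Op 6: c = realloc(c, 13) -> c = 23; heap: [0-22 ALLOC][23-35 ALLOC][36-55 FREE]
Op 7: b = realloc(b, 19) -> b = 0; heap: [0-18 ALLOC][19-22 FREE][23-35 ALLOC][36-55 FREE]
Op 8: b = realloc(b, 1) -> b = 0; heap: [0-0 ALLOC][1-22 FREE][23-35 ALLOC][36-55 FREE]
Op 9: b = realloc(b, 7) -> b = 0; heap: [0-6 ALLOC][7-22 FREE][23-35 ALLOC][36-55 FREE]
Op 10: d = malloc(17) -> d = 36; heap: [0-6 ALLOC][7-22 FREE][23-35 ALLOC][36-52 ALLOC][53-55 FREE]
Free blocks: [16 3] total_free=19 largest=16 -> 100*(19-16)/19 = 300/19 ≈ 15.789 -> rounds to 16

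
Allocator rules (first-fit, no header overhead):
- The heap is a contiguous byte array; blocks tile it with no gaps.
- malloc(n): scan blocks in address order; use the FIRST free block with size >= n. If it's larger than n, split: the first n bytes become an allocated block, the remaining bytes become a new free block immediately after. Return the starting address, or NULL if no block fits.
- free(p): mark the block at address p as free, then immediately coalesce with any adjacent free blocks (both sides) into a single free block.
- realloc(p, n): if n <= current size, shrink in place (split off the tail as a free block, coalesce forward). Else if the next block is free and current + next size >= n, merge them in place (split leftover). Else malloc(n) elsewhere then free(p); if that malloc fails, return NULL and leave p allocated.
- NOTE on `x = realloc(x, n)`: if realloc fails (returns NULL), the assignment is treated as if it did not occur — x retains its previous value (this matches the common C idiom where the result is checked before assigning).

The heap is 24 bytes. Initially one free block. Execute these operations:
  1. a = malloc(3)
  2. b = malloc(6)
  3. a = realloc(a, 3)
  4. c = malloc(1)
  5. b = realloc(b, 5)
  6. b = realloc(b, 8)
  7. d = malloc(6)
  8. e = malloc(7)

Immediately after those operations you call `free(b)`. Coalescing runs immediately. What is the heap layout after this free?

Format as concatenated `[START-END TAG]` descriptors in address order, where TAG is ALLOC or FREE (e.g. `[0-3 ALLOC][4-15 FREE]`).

Op 1: a = malloc(3) -> a = 0; heap: [0-2 ALLOC][3-23 FREE]
Op 2: b = malloc(6) -> b = 3; heap: [0-2 ALLOC][3-8 ALLOC][9-23 FREE]
Op 3: a = realloc(a, 3) -> a = 0; heap: [0-2 ALLOC][3-8 ALLOC][9-23 FREE]
Op 4: c = malloc(1) -> c = 9; heap: [0-2 ALLOC][3-8 ALLOC][9-9 ALLOC][10-23 FREE]
Op 5: b = realloc(b, 5) -> b = 3; heap: [0-2 ALLOC][3-7 ALLOC][8-8 FREE][9-9 ALLOC][10-23 FREE]
Op 6: b = realloc(b, 8) -> b = 10; heap: [0-2 ALLOC][3-8 FREE][9-9 ALLOC][10-17 ALLOC][18-23 FREE]
Op 7: d = malloc(6) -> d = 3; heap: [0-2 ALLOC][3-8 ALLOC][9-9 ALLOC][10-17 ALLOC][18-23 FREE]
Op 8: e = malloc(7) -> e = NULL; heap: [0-2 ALLOC][3-8 ALLOC][9-9 ALLOC][10-17 ALLOC][18-23 FREE]
free(b): b = 10 -> block [10-17 ALLOC]; mark free, coalesce with adjacent free neighbors -> [0-2 ALLOC][3-8 ALLOC][9-9 ALLOC][10-23 FREE]

Answer: [0-2 ALLOC][3-8 ALLOC][9-9 ALLOC][10-23 FREE]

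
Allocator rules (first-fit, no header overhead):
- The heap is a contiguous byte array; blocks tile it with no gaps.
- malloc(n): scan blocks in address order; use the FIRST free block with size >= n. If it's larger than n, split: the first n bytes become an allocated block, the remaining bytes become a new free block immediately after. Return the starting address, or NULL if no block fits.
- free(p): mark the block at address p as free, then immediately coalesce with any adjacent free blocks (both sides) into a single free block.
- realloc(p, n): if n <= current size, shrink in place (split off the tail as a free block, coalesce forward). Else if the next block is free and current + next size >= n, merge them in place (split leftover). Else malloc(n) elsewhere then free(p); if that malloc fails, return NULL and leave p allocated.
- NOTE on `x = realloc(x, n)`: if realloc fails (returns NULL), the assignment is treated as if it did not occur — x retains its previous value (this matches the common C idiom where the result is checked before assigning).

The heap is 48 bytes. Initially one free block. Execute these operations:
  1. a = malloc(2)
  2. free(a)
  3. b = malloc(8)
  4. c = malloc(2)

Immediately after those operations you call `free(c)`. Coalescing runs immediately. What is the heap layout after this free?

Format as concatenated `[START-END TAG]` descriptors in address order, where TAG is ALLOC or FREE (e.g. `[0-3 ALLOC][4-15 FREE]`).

Answer: [0-7 ALLOC][8-47 FREE]

Derivation:
Op 1: a = malloc(2) -> a = 0; heap: [0-1 ALLOC][2-47 FREE]
Op 2: free(a) -> (freed a); heap: [0-47 FREE]
Op 3: b = malloc(8) -> b = 0; heap: [0-7 ALLOC][8-47 FREE]
Op 4: c = malloc(2) -> c = 8; heap: [0-7 ALLOC][8-9 ALLOC][10-47 FREE]
free(c): c = 8 -> block [8-9 ALLOC]; mark free, coalesce with adjacent free neighbors -> [0-7 ALLOC][8-47 FREE]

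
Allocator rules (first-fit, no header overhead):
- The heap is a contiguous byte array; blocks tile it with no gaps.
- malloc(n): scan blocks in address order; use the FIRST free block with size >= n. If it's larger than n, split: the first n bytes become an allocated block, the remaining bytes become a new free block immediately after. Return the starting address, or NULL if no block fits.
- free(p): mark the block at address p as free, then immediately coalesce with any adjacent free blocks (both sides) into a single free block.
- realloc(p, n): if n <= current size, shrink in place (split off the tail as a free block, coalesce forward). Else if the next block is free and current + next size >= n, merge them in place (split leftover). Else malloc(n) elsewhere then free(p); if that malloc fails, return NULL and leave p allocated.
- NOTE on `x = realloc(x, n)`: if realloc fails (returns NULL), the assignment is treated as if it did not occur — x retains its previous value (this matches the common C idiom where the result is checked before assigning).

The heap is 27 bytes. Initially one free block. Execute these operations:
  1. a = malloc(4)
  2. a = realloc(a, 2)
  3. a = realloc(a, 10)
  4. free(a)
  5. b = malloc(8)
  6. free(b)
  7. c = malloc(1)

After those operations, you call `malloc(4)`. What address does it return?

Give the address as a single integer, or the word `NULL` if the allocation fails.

Op 1: a = malloc(4) -> a = 0; heap: [0-3 ALLOC][4-26 FREE]
Op 2: a = realloc(a, 2) -> a = 0; heap: [0-1 ALLOC][2-26 FREE]
Op 3: a = realloc(a, 10) -> a = 0; heap: [0-9 ALLOC][10-26 FREE]
Op 4: free(a) -> (freed a); heap: [0-26 FREE]
Op 5: b = malloc(8) -> b = 0; heap: [0-7 ALLOC][8-26 FREE]
Op 6: free(b) -> (freed b); heap: [0-26 FREE]
Op 7: c = malloc(1) -> c = 0; heap: [0-0 ALLOC][1-26 FREE]
malloc(4): first-fit scan over [0-0 ALLOC][1-26 FREE] -> 1

Answer: 1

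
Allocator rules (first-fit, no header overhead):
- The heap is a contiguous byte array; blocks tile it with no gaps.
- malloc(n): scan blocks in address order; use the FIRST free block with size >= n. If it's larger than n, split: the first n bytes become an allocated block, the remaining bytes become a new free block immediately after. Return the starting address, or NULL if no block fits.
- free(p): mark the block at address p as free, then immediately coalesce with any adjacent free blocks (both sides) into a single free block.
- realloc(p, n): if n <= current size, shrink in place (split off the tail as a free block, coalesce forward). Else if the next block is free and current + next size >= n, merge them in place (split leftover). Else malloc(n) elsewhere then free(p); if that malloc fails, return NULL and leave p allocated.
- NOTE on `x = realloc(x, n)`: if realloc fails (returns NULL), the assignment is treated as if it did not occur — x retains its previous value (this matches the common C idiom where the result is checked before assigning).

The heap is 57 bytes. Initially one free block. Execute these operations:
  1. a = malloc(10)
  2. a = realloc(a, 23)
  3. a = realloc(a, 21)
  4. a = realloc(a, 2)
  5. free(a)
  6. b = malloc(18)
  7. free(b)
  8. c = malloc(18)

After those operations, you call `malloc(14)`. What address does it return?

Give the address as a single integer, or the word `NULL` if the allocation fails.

Answer: 18

Derivation:
Op 1: a = malloc(10) -> a = 0; heap: [0-9 ALLOC][10-56 FREE]
Op 2: a = realloc(a, 23) -> a = 0; heap: [0-22 ALLOC][23-56 FREE]
Op 3: a = realloc(a, 21) -> a = 0; heap: [0-20 ALLOC][21-56 FREE]
Op 4: a = realloc(a, 2) -> a = 0; heap: [0-1 ALLOC][2-56 FREE]
Op 5: free(a) -> (freed a); heap: [0-56 FREE]
Op 6: b = malloc(18) -> b = 0; heap: [0-17 ALLOC][18-56 FREE]
Op 7: free(b) -> (freed b); heap: [0-56 FREE]
Op 8: c = malloc(18) -> c = 0; heap: [0-17 ALLOC][18-56 FREE]
malloc(14): first-fit scan over [0-17 ALLOC][18-56 FREE] -> 18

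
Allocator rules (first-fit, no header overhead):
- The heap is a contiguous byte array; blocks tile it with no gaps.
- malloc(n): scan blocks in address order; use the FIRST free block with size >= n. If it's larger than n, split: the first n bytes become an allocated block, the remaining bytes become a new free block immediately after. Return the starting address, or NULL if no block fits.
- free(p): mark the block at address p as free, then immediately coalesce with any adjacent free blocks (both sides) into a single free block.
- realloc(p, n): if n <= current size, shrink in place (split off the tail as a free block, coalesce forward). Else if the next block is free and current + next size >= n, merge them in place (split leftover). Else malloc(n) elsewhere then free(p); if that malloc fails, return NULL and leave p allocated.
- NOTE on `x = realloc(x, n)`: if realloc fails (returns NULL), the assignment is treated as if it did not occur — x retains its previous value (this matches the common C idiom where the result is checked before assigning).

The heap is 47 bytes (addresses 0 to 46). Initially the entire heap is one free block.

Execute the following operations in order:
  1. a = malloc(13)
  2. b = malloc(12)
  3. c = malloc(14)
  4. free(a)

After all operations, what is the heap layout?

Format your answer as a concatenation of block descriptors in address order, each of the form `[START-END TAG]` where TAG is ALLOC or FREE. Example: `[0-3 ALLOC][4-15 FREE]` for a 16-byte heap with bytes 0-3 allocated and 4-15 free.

Answer: [0-12 FREE][13-24 ALLOC][25-38 ALLOC][39-46 FREE]

Derivation:
Op 1: a = malloc(13) -> a = 0; heap: [0-12 ALLOC][13-46 FREE]
Op 2: b = malloc(12) -> b = 13; heap: [0-12 ALLOC][13-24 ALLOC][25-46 FREE]
Op 3: c = malloc(14) -> c = 25; heap: [0-12 ALLOC][13-24 ALLOC][25-38 ALLOC][39-46 FREE]
Op 4: free(a) -> (freed a); heap: [0-12 FREE][13-24 ALLOC][25-38 ALLOC][39-46 FREE]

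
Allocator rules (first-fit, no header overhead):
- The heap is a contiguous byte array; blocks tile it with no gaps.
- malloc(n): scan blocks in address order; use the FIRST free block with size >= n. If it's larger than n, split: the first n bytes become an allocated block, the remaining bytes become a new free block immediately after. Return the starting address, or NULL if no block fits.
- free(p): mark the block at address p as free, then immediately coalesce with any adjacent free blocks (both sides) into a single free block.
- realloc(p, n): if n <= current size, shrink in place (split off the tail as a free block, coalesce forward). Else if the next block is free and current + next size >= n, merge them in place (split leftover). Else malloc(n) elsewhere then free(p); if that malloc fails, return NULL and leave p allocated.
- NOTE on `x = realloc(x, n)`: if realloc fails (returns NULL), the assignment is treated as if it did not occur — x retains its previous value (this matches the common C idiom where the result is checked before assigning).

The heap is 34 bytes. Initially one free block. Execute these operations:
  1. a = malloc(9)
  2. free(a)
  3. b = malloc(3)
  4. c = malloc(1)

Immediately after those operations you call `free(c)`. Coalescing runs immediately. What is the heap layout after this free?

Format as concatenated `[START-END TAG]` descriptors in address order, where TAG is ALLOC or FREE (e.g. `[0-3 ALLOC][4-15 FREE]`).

Op 1: a = malloc(9) -> a = 0; heap: [0-8 ALLOC][9-33 FREE]
Op 2: free(a) -> (freed a); heap: [0-33 FREE]
Op 3: b = malloc(3) -> b = 0; heap: [0-2 ALLOC][3-33 FREE]
Op 4: c = malloc(1) -> c = 3; heap: [0-2 ALLOC][3-3 ALLOC][4-33 FREE]
free(c): c = 3 -> block [3-3 ALLOC]; mark free, coalesce with adjacent free neighbors -> [0-2 ALLOC][3-33 FREE]

Answer: [0-2 ALLOC][3-33 FREE]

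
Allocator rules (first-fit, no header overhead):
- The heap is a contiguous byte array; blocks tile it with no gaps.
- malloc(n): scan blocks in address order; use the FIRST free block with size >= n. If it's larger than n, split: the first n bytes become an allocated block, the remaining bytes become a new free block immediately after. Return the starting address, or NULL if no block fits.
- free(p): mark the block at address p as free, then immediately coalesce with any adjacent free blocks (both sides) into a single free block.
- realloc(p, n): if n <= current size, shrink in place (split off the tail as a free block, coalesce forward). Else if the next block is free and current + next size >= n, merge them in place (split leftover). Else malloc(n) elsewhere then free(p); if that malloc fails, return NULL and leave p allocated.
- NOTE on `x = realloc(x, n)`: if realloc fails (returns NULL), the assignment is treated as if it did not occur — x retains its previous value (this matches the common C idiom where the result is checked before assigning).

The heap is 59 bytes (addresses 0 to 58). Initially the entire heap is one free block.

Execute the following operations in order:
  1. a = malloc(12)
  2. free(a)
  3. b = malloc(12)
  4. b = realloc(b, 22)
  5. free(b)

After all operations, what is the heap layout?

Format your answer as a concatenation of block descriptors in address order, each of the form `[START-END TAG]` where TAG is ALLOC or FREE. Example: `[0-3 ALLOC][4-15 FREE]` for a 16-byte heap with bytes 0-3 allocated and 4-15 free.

Op 1: a = malloc(12) -> a = 0; heap: [0-11 ALLOC][12-58 FREE]
Op 2: free(a) -> (freed a); heap: [0-58 FREE]
Op 3: b = malloc(12) -> b = 0; heap: [0-11 ALLOC][12-58 FREE]
Op 4: b = realloc(b, 22) -> b = 0; heap: [0-21 ALLOC][22-58 FREE]
Op 5: free(b) -> (freed b); heap: [0-58 FREE]

Answer: [0-58 FREE]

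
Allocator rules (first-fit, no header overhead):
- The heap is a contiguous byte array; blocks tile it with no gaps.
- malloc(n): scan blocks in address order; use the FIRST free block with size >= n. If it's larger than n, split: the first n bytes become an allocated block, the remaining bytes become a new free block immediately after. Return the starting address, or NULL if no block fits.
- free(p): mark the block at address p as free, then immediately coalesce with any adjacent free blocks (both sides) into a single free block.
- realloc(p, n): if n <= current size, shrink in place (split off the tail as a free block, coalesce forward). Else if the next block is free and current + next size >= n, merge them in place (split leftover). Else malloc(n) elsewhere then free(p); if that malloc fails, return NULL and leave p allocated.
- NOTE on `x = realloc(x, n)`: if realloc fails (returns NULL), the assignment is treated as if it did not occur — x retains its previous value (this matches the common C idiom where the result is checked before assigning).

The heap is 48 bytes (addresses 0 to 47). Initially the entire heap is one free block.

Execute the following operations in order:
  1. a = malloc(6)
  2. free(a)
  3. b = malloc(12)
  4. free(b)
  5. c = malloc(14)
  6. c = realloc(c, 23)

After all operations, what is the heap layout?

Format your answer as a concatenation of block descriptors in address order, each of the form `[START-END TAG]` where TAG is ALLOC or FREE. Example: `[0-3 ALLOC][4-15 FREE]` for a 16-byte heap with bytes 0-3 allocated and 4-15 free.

Answer: [0-22 ALLOC][23-47 FREE]

Derivation:
Op 1: a = malloc(6) -> a = 0; heap: [0-5 ALLOC][6-47 FREE]
Op 2: free(a) -> (freed a); heap: [0-47 FREE]
Op 3: b = malloc(12) -> b = 0; heap: [0-11 ALLOC][12-47 FREE]
Op 4: free(b) -> (freed b); heap: [0-47 FREE]
Op 5: c = malloc(14) -> c = 0; heap: [0-13 ALLOC][14-47 FREE]
Op 6: c = realloc(c, 23) -> c = 0; heap: [0-22 ALLOC][23-47 FREE]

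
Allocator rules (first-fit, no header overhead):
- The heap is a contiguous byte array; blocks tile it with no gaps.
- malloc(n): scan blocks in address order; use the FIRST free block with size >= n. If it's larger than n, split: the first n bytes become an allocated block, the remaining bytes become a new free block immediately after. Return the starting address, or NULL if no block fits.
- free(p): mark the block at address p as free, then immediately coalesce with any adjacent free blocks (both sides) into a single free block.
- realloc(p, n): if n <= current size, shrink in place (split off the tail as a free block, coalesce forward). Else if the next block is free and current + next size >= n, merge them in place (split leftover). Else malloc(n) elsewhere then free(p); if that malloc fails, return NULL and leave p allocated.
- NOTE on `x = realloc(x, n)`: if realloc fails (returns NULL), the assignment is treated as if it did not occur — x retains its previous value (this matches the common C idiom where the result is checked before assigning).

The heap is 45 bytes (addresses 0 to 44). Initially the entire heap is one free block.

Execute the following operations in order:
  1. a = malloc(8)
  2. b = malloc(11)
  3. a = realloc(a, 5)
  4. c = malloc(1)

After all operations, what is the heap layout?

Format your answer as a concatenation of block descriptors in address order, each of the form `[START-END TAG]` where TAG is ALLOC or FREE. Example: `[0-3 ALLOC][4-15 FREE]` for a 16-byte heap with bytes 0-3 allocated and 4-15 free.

Answer: [0-4 ALLOC][5-5 ALLOC][6-7 FREE][8-18 ALLOC][19-44 FREE]

Derivation:
Op 1: a = malloc(8) -> a = 0; heap: [0-7 ALLOC][8-44 FREE]
Op 2: b = malloc(11) -> b = 8; heap: [0-7 ALLOC][8-18 ALLOC][19-44 FREE]
Op 3: a = realloc(a, 5) -> a = 0; heap: [0-4 ALLOC][5-7 FREE][8-18 ALLOC][19-44 FREE]
Op 4: c = malloc(1) -> c = 5; heap: [0-4 ALLOC][5-5 ALLOC][6-7 FREE][8-18 ALLOC][19-44 FREE]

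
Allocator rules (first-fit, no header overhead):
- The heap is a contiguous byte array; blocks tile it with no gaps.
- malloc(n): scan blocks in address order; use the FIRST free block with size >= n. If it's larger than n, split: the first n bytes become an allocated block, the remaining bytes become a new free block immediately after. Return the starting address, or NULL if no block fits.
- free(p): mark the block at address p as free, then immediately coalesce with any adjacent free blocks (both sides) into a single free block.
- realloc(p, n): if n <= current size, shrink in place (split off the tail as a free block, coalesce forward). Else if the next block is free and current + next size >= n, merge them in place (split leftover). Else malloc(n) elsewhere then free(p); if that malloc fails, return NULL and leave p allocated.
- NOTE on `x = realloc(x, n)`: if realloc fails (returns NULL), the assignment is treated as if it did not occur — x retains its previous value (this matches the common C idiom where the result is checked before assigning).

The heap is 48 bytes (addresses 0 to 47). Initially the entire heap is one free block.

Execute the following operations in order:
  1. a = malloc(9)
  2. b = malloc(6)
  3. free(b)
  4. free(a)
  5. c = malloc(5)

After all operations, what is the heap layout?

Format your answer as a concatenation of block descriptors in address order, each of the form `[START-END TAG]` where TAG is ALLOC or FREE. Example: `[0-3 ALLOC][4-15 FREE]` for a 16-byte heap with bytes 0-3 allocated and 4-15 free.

Answer: [0-4 ALLOC][5-47 FREE]

Derivation:
Op 1: a = malloc(9) -> a = 0; heap: [0-8 ALLOC][9-47 FREE]
Op 2: b = malloc(6) -> b = 9; heap: [0-8 ALLOC][9-14 ALLOC][15-47 FREE]
Op 3: free(b) -> (freed b); heap: [0-8 ALLOC][9-47 FREE]
Op 4: free(a) -> (freed a); heap: [0-47 FREE]
Op 5: c = malloc(5) -> c = 0; heap: [0-4 ALLOC][5-47 FREE]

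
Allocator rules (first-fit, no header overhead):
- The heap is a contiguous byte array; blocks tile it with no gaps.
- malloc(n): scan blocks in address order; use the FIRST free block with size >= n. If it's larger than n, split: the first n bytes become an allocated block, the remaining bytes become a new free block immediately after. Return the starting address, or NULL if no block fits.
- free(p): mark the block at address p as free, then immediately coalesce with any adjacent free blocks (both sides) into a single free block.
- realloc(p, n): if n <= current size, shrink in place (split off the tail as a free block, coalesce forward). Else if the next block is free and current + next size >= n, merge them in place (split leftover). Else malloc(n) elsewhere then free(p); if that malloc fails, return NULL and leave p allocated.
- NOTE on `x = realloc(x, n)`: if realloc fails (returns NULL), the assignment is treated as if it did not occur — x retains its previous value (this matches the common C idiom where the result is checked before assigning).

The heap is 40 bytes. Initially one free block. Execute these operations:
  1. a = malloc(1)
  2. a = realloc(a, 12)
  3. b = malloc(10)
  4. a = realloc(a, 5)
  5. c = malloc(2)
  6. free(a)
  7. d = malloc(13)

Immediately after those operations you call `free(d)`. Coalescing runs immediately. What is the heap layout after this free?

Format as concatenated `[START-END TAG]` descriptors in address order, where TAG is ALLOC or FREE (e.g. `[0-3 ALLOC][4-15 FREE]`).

Op 1: a = malloc(1) -> a = 0; heap: [0-0 ALLOC][1-39 FREE]
Op 2: a = realloc(a, 12) -> a = 0; heap: [0-11 ALLOC][12-39 FREE]
Op 3: b = malloc(10) -> b = 12; heap: [0-11 ALLOC][12-21 ALLOC][22-39 FREE]
Op 4: a = realloc(a, 5) -> a = 0; heap: [0-4 ALLOC][5-11 FREE][12-21 ALLOC][22-39 FREE]
Op 5: c = malloc(2) -> c = 5; heap: [0-4 ALLOC][5-6 ALLOC][7-11 FREE][12-21 ALLOC][22-39 FREE]
Op 6: free(a) -> (freed a); heap: [0-4 FREE][5-6 ALLOC][7-11 FREE][12-21 ALLOC][22-39 FREE]
Op 7: d = malloc(13) -> d = 22; heap: [0-4 FREE][5-6 ALLOC][7-11 FREE][12-21 ALLOC][22-34 ALLOC][35-39 FREE]
free(d): d = 22 -> block [22-34 ALLOC]; mark free, coalesce with adjacent free neighbors -> [0-4 FREE][5-6 ALLOC][7-11 FREE][12-21 ALLOC][22-39 FREE]

Answer: [0-4 FREE][5-6 ALLOC][7-11 FREE][12-21 ALLOC][22-39 FREE]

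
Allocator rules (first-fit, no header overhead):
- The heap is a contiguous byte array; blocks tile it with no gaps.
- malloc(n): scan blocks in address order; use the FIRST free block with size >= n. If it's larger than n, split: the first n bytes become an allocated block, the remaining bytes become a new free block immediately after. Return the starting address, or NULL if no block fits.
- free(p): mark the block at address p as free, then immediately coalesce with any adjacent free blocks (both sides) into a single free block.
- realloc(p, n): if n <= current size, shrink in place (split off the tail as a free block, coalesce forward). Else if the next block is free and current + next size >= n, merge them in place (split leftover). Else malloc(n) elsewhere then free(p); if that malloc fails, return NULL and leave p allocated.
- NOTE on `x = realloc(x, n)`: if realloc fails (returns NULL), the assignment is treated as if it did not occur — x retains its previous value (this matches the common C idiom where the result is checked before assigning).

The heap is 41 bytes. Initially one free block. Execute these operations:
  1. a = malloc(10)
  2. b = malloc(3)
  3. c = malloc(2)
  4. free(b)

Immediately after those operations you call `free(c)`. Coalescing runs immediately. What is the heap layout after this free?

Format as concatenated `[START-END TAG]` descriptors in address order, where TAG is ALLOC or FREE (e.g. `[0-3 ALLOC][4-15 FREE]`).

Answer: [0-9 ALLOC][10-40 FREE]

Derivation:
Op 1: a = malloc(10) -> a = 0; heap: [0-9 ALLOC][10-40 FREE]
Op 2: b = malloc(3) -> b = 10; heap: [0-9 ALLOC][10-12 ALLOC][13-40 FREE]
Op 3: c = malloc(2) -> c = 13; heap: [0-9 ALLOC][10-12 ALLOC][13-14 ALLOC][15-40 FREE]
Op 4: free(b) -> (freed b); heap: [0-9 ALLOC][10-12 FREE][13-14 ALLOC][15-40 FREE]
free(c): c = 13 -> block [13-14 ALLOC]; mark free, coalesce with adjacent free neighbors -> [0-9 ALLOC][10-40 FREE]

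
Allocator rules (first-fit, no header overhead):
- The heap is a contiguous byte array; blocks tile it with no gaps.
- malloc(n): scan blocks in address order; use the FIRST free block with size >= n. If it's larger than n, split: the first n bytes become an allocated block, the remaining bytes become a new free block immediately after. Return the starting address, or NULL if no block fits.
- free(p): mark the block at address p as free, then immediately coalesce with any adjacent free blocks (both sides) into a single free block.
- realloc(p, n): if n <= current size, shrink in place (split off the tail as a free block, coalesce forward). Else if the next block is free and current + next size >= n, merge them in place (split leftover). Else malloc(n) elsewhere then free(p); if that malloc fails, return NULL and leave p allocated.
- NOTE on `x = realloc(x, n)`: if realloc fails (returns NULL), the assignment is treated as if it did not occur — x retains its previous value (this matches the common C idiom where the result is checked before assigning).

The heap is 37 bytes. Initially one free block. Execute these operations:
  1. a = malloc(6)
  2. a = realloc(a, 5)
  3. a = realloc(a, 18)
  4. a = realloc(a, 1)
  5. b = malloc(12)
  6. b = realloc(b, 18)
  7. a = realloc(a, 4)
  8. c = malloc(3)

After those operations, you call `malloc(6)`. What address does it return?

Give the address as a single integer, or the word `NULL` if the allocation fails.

Answer: 26

Derivation:
Op 1: a = malloc(6) -> a = 0; heap: [0-5 ALLOC][6-36 FREE]
Op 2: a = realloc(a, 5) -> a = 0; heap: [0-4 ALLOC][5-36 FREE]
Op 3: a = realloc(a, 18) -> a = 0; heap: [0-17 ALLOC][18-36 FREE]
Op 4: a = realloc(a, 1) -> a = 0; heap: [0-0 ALLOC][1-36 FREE]
Op 5: b = malloc(12) -> b = 1; heap: [0-0 ALLOC][1-12 ALLOC][13-36 FREE]
Op 6: b = realloc(b, 18) -> b = 1; heap: [0-0 ALLOC][1-18 ALLOC][19-36 FREE]
Op 7: a = realloc(a, 4) -> a = 19; heap: [0-0 FREE][1-18 ALLOC][19-22 ALLOC][23-36 FREE]
Op 8: c = malloc(3) -> c = 23; heap: [0-0 FREE][1-18 ALLOC][19-22 ALLOC][23-25 ALLOC][26-36 FREE]
malloc(6): first-fit scan over [0-0 FREE][1-18 ALLOC][19-22 ALLOC][23-25 ALLOC][26-36 FREE] -> 26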